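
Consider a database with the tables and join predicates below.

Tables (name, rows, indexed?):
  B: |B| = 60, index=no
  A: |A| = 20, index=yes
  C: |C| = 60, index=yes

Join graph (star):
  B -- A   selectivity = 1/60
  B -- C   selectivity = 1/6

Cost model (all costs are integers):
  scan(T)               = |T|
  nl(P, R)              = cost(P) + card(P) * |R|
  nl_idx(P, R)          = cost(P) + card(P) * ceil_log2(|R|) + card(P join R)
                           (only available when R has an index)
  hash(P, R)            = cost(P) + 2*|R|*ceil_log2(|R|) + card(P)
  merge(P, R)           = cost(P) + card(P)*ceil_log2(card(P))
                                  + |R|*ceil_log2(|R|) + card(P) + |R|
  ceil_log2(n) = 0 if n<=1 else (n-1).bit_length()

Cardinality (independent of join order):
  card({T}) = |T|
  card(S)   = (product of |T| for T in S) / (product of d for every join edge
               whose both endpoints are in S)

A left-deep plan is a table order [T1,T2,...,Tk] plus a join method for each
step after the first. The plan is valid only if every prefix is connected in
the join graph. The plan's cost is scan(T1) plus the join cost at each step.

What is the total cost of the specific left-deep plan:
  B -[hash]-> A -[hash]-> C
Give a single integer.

step 1: scan B: cost=60, card=60
step 2: join A via hash
    card(P join A) = 60*20/(60) = 20
    cost = 60 + 2*20*5 + 60 = 320
step 3: join C via hash
    card(P join C) = 20*60/(6) = 200
    cost = 320 + 2*60*6 + 20 = 1060

1060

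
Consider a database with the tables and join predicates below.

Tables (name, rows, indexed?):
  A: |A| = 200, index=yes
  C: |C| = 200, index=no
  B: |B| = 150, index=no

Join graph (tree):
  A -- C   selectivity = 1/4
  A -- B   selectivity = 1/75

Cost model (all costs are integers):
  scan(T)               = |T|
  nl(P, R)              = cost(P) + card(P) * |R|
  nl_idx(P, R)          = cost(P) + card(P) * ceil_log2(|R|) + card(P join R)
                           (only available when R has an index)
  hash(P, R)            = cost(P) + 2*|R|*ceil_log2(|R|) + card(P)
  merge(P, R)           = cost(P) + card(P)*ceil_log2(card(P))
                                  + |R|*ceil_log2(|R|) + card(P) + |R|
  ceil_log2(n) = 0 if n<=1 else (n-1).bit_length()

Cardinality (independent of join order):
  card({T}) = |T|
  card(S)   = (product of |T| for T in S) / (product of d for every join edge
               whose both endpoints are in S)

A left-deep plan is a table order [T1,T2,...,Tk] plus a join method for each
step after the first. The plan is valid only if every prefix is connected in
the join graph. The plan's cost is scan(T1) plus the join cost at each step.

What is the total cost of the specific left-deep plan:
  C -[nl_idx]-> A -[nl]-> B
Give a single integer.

1511800

step 1: scan C: cost=200, card=200
step 2: join A via nl_idx
    card(P join A) = 200*200/(4) = 10000
    cost = 200 + 200*8 + 10000 = 11800
step 3: join B via nl
    card(P join B) = 10000*150/(75) = 20000
    cost = 11800 + 10000*150 = 1511800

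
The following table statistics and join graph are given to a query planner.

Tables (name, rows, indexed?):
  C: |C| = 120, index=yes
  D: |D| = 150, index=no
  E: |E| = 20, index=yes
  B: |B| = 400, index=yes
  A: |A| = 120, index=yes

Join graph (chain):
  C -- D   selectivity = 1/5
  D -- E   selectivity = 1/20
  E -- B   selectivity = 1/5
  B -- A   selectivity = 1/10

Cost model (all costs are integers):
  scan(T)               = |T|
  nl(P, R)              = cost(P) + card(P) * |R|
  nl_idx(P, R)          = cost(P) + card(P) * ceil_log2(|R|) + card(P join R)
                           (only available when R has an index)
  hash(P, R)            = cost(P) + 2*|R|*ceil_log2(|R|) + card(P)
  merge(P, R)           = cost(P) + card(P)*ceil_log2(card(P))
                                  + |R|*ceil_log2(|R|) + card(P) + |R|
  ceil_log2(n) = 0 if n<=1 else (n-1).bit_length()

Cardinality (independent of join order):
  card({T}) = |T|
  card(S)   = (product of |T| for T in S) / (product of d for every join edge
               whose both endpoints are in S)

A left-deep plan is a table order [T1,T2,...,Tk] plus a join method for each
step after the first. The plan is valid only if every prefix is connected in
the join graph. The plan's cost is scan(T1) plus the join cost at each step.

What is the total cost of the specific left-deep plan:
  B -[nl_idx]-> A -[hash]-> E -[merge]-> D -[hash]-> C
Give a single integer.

467230

step 1: scan B: cost=400, card=400
step 2: join A via nl_idx
    card(P join A) = 400*120/(10) = 4800
    cost = 400 + 400*7 + 4800 = 8000
step 3: join E via hash
    card(P join E) = 4800*20/(5) = 19200
    cost = 8000 + 2*20*5 + 4800 = 13000
step 4: join D via merge
    card(P join D) = 19200*150/(20) = 144000
    cost = 13000 + 19200*15 + 150*8 + 19200 + 150 = 321550
step 5: join C via hash
    card(P join C) = 144000*120/(5) = 3456000
    cost = 321550 + 2*120*7 + 144000 = 467230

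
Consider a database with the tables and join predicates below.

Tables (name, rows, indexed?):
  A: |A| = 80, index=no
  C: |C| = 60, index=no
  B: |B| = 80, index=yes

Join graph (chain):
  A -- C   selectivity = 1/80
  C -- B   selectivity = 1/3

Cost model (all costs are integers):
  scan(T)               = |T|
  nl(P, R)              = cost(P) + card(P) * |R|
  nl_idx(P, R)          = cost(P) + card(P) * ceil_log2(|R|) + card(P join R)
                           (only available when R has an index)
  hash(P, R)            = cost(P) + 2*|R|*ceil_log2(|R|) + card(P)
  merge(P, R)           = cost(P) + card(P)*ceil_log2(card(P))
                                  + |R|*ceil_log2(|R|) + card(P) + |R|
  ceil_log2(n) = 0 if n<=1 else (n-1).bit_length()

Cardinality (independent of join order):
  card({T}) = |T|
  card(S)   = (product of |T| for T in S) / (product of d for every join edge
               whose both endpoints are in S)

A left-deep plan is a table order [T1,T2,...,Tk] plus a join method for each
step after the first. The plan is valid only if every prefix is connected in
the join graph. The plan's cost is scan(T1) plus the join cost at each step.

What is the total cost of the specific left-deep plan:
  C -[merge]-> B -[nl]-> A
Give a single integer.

step 1: scan C: cost=60, card=60
step 2: join B via merge
    card(P join B) = 60*80/(3) = 1600
    cost = 60 + 60*6 + 80*7 + 60 + 80 = 1120
step 3: join A via nl
    card(P join A) = 1600*80/(80) = 1600
    cost = 1120 + 1600*80 = 129120

129120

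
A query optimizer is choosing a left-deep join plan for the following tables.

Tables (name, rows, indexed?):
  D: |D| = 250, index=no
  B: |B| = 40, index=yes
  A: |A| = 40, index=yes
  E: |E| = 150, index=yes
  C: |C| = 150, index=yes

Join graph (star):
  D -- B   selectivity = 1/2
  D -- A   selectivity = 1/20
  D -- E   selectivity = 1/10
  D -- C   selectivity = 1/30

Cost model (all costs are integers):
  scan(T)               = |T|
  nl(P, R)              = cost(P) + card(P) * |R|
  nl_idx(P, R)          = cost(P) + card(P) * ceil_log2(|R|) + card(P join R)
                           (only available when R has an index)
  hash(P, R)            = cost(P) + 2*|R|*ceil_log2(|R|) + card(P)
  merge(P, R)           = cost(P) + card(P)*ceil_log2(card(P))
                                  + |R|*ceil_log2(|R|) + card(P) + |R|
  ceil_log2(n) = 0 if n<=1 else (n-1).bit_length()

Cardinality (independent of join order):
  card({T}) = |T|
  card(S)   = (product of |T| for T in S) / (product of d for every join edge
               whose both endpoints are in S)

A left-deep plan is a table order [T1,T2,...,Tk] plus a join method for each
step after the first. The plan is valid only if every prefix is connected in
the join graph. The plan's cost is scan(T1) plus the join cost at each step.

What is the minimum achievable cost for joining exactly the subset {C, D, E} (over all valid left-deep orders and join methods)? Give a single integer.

Selinger DP over subsets of {C,D,E}:
  {D}: scan cost=250, card=250
  {E}: scan cost=150, card=150
  {C}: scan cost=150, card=150
  {DE}: card=3750; try (E,hash)→2900, (D,merge)→3750, (E,merge)→3850, (D,hash)→4300, (E,nl_idx)→6000, (D,nl)→37650 …(+1); best=2900 via (E,hash)
  {CD}: card=1250; try (C,hash)→2900, (C,nl_idx)→3500, (D,merge)→3750, (C,merge)→3850, (D,hash)→4300, (D,nl)→37650 …(+1); best=2900 via (C,hash)
  {CDE}: card=18750; try (E,hash)→6550, (C,hash)→9050, (E,merge)→19250, (E,nl_idx)→31650, (C,nl_idx)→51650, (C,merge)→53000 …(+2); best=6550 via (E,hash)

6550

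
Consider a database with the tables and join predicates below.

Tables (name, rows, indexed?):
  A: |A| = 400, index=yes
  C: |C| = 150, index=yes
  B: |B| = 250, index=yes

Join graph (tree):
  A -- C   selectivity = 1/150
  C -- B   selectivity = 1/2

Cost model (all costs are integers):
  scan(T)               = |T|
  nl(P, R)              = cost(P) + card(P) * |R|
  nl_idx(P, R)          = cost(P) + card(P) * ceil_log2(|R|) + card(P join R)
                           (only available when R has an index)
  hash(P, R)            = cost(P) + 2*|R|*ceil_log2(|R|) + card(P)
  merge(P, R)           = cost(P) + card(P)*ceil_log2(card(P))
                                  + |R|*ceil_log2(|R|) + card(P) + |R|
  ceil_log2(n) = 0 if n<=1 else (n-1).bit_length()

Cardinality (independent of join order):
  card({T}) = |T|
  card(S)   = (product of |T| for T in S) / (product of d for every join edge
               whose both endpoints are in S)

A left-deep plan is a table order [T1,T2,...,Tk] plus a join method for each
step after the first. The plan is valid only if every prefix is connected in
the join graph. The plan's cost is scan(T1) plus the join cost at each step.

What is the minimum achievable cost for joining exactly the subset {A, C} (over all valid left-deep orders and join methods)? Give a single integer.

Selinger DP over subsets of {A,C}:
  {A}: scan cost=400, card=400
  {C}: scan cost=150, card=150
  {AC}: card=400; try (A,nl_idx)→1900, (C,hash)→3200, (C,nl_idx)→4000, (A,merge)→5500, (C,merge)→5750, (A,hash)→7500 …(+2); best=1900 via (A,nl_idx)

1900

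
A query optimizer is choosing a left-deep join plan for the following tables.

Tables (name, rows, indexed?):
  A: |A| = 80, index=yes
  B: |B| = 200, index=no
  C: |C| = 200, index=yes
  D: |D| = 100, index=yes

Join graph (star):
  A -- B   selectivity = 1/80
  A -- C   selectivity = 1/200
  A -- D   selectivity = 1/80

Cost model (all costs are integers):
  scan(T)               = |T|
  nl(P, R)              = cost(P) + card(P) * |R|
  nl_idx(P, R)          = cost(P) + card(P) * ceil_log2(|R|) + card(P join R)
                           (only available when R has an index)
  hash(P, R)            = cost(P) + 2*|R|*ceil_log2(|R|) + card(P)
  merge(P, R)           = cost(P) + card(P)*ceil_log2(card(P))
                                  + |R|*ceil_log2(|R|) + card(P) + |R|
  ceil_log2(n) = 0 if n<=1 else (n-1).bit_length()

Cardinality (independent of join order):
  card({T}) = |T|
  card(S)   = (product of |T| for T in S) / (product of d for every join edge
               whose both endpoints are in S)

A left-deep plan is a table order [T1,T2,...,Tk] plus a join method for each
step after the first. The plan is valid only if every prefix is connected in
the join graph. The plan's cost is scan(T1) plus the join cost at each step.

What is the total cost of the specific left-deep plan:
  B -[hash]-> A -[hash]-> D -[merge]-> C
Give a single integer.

7170

step 1: scan B: cost=200, card=200
step 2: join A via hash
    card(P join A) = 200*80/(80) = 200
    cost = 200 + 2*80*7 + 200 = 1520
step 3: join D via hash
    card(P join D) = 200*100/(80) = 250
    cost = 1520 + 2*100*7 + 200 = 3120
step 4: join C via merge
    card(P join C) = 250*200/(200) = 250
    cost = 3120 + 250*8 + 200*8 + 250 + 200 = 7170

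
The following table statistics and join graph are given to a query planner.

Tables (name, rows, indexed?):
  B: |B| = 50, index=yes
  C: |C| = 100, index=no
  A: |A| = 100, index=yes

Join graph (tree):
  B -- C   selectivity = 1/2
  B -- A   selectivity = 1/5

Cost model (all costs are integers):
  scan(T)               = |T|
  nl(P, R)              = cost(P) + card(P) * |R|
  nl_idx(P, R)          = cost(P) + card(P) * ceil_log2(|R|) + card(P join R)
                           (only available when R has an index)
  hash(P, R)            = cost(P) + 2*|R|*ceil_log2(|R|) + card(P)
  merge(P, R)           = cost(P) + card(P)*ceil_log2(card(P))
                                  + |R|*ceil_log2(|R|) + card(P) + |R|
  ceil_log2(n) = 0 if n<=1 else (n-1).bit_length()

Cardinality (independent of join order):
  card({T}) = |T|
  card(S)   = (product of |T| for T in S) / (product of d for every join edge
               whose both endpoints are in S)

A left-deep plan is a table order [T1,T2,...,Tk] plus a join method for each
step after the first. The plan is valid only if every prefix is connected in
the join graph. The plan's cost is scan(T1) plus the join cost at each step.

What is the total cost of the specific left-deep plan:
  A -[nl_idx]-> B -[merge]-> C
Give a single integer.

step 1: scan A: cost=100, card=100
step 2: join B via nl_idx
    card(P join B) = 100*50/(5) = 1000
    cost = 100 + 100*6 + 1000 = 1700
step 3: join C via merge
    card(P join C) = 1000*100/(2) = 50000
    cost = 1700 + 1000*10 + 100*7 + 1000 + 100 = 13500

13500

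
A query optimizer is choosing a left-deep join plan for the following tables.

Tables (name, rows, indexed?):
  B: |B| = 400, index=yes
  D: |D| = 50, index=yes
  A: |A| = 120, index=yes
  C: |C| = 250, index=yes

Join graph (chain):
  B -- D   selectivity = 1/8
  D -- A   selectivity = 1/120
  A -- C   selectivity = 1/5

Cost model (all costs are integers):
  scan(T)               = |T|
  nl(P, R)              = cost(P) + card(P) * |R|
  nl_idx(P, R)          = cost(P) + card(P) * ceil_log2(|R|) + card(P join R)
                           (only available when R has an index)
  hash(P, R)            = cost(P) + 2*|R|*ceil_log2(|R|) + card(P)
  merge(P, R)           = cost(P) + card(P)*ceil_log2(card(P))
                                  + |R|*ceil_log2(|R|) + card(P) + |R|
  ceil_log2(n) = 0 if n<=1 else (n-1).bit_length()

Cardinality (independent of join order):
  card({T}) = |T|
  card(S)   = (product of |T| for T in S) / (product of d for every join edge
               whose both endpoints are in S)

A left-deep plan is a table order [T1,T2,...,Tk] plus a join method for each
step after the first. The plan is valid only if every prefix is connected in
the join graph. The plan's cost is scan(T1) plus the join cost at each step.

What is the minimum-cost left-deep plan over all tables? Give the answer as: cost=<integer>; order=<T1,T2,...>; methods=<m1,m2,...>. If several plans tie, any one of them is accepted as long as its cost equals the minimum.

cost=9900; order=D,A,B,C; methods=nl_idx,nl_idx,hash

Selinger DP (subsets sized 1..n):
  {B}: scan cost=400, card=400
  {D}: scan cost=50, card=50
  {A}: scan cost=120, card=120
  {C}: scan cost=250, card=250
  {BD}: card=2500; try (D,hash)→1400, (B,nl_idx)→3000, (B,merge)→4400, (D,merge)→4750, (D,nl_idx)→5300, (B,hash)→7300 …(+2); best=1400 via (D,hash)
  {AD}: card=50; try (A,nl_idx)→450, (D,hash)→840, (D,nl_idx)→890, (A,merge)→1360, (D,merge)→1430, (A,hash)→1780 …(+2); best=450 via (A,nl_idx)
  {AC}: card=6000; try (A,hash)→2180, (C,merge)→3330, (A,merge)→3460, (C,hash)→4240, (C,nl_idx)→7080, (A,nl_idx)→8000 …(+2); best=2180 via (A,hash)
  {ABD}: card=2500; try (B,nl_idx)→3400, (B,merge)→4800, (A,hash)→5580, (B,hash)→7700, (B,nl)→20450, (A,nl_idx)→21400 …(+2); best=3400 via (B,nl_idx)
  {ACD}: card=2500; try (C,merge)→3050, (C,nl_idx)→3350, (C,hash)→4500, (D,hash)→8780, (C,nl)→12950, (D,nl_idx)→40680 …(+2); best=3050 via (C,merge)
  {ABCD}: card=125000; try (C,hash)→9900, (B,hash)→12750, (C,merge)→38150, (B,merge)→39550, (C,nl_idx)→148400, (B,nl_idx)→150550 …(+2); best=9900 via (C,hash)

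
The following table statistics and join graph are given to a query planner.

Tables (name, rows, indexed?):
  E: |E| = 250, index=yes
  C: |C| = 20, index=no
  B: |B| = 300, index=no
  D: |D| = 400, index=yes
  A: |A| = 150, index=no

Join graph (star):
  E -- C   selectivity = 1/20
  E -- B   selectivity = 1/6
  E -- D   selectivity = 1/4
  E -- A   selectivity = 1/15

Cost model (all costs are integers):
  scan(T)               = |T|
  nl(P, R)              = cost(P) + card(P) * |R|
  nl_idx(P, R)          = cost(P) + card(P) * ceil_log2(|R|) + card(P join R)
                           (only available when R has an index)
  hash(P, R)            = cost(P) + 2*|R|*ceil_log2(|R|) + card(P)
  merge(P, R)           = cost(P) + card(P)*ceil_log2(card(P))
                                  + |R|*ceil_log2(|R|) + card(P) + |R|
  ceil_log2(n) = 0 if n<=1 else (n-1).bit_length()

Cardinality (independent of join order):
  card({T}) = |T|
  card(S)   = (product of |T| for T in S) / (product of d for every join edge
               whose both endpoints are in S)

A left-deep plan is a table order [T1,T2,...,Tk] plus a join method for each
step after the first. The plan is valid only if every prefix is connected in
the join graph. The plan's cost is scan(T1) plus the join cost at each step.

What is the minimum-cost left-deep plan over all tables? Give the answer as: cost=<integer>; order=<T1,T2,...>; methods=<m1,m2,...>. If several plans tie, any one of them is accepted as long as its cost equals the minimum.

Selinger DP (subsets sized 1..n):
  {E}: scan cost=250, card=250
  {C}: scan cost=20, card=20
  {B}: scan cost=300, card=300
  {D}: scan cost=400, card=400
  {A}: scan cost=150, card=150
  {CE}: card=250; try (E,nl_idx)→430, (C,hash)→700, (E,merge)→2390, (C,merge)→2620, (E,hash)→4040, (E,nl)→5020 …(+1); best=430 via (E,nl_idx)
  {BE}: card=12500; try (E,hash)→4600, (B,merge)→5500, (E,merge)→5550, (B,hash)→5900, (E,nl_idx)→15200, (B,nl)→75250 …(+1); best=4600 via (E,hash)
  {DE}: card=25000; try (E,hash)→4800, (D,merge)→6500, (E,merge)→6650, (D,hash)→7700, (D,nl_idx)→27500, (E,nl_idx)→28600 …(+2); best=4800 via (E,hash)
  {AE}: card=2500; try (A,hash)→2900, (E,merge)→3750, (E,nl_idx)→3850, (A,merge)→3850, (E,hash)→4300, (E,nl)→37650 …(+1); best=2900 via (A,hash)
  {BCE}: card=12500; try (B,merge)→5680, (B,hash)→6080, (C,hash)→17300, (B,nl)→75430, (C,merge)→192220, (C,nl)→254600; best=5680 via (B,merge)
  {CDE}: card=25000; try (D,merge)→6680, (D,hash)→7880, (D,nl_idx)→27680, (C,hash)→30000, (D,nl)→100430, (C,merge)→404920 …(+1); best=6680 via (D,merge)
  {ACE}: card=2500; try (A,hash)→3080, (A,merge)→4030, (C,hash)→5600, (C,merge)→35520, (A,nl)→37930, (C,nl)→52900; best=3080 via (A,hash)
  {BDE}: card=1250000; try (D,hash)→24300, (B,hash)→35200, (D,merge)→196100, (B,merge)→407800, (D,nl_idx)→1367100, (D,nl)→5004600 …(+1); best=24300 via (D,hash)
  {ABE}: card=125000; try (B,hash)→10800, (A,hash)→19500, (B,merge)→38400, (A,merge)→193450, (B,nl)→752900, (A,nl)→1879600; best=10800 via (B,hash)
  {ADE}: card=250000; try (D,hash)→12600, (A,hash)→32200, (D,merge)→39400, (D,nl_idx)→275400, (A,merge)→406150, (D,nl)→1002900 …(+1); best=12600 via (D,hash)
  {BCDE}: card=1250000; try (D,hash)→25380, (B,hash)→37080, (D,merge)→197180, (B,merge)→409680, (C,hash)→1274500, (D,nl_idx)→1368180 …(+4); best=25380 via (D,hash)
  {ABCE}: card=125000; try (B,hash)→10980, (A,hash)→20580, (B,merge)→38580, (C,hash)→136000, (A,merge)→194530, (B,nl)→753080 …(+3); best=10980 via (B,hash)
  {ACDE}: card=250000; try (D,hash)→12780, (A,hash)→34080, (D,merge)→39580, (C,hash)→262800, (D,nl_idx)→275580, (A,merge)→408030 …(+4); best=12780 via (D,hash)
  {ABDE}: card=12500000; try (D,hash)→143000, (B,hash)→268000, (A,hash)→1276700, (D,merge)→2264800, (B,merge)→4765600, (D,nl_idx)→13635800 …(+4); best=143000 via (D,hash)
  {ABCDE}: card=12500000; try (D,hash)→143180, (B,hash)→268180, (A,hash)→1277780, (D,merge)→2264980, (B,merge)→4765780, (C,hash)→12643200 …(+7); best=143180 via (D,hash)

cost=143180; order=C,E,A,B,D; methods=nl_idx,hash,hash,hash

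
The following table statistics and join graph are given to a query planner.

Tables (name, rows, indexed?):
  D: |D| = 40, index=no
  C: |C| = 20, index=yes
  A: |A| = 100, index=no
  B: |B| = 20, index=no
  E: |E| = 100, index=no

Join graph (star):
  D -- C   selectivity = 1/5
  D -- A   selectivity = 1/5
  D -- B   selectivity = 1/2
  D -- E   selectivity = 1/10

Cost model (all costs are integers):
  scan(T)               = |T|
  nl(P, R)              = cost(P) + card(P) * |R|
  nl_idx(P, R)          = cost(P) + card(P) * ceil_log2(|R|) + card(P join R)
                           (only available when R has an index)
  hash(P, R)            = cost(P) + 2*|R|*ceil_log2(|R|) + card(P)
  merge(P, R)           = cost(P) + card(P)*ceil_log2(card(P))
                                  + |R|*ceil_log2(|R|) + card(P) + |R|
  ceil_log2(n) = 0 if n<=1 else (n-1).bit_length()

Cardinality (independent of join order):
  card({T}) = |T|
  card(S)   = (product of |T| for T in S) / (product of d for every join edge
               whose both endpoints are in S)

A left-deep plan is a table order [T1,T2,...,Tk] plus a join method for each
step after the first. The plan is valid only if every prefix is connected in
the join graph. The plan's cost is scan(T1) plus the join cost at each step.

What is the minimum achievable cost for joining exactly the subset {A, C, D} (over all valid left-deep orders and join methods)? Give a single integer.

Selinger DP over subsets of {A,C,D}:
  {D}: scan cost=40, card=40
  {C}: scan cost=20, card=20
  {A}: scan cost=100, card=100
  {CD}: card=160; try (C,hash)→280, (C,nl_idx)→400, (D,merge)→420, (C,merge)→440, (D,hash)→520, (D,nl)→820 …(+1); best=280 via (C,hash)
  {AD}: card=800; try (D,hash)→680, (A,merge)→1120, (D,merge)→1180, (A,hash)→1480, (A,nl)→4040, (D,nl)→4100; best=680 via (D,hash)
  {ACD}: card=3200; try (C,hash)→1680, (A,hash)→1840, (A,merge)→2520, (C,nl_idx)→7880, (C,merge)→9600, (A,nl)→16280 …(+1); best=1680 via (C,hash)

1680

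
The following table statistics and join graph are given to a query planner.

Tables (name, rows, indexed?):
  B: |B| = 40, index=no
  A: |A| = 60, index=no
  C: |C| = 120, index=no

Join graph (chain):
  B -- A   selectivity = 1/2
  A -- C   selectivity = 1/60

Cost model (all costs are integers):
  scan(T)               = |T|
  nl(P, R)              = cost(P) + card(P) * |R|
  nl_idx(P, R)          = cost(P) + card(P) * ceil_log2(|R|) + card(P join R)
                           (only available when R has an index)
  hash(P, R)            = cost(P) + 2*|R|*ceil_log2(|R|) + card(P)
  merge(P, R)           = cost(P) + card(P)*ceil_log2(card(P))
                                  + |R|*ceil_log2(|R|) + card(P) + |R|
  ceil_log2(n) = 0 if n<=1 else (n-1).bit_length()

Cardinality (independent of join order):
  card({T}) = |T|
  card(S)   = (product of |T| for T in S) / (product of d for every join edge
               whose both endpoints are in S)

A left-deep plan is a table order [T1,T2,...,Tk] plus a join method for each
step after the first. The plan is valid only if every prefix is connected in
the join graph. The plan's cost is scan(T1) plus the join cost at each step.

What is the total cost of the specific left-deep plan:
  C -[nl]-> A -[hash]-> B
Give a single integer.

7920

step 1: scan C: cost=120, card=120
step 2: join A via nl
    card(P join A) = 120*60/(60) = 120
    cost = 120 + 120*60 = 7320
step 3: join B via hash
    card(P join B) = 120*40/(2) = 2400
    cost = 7320 + 2*40*6 + 120 = 7920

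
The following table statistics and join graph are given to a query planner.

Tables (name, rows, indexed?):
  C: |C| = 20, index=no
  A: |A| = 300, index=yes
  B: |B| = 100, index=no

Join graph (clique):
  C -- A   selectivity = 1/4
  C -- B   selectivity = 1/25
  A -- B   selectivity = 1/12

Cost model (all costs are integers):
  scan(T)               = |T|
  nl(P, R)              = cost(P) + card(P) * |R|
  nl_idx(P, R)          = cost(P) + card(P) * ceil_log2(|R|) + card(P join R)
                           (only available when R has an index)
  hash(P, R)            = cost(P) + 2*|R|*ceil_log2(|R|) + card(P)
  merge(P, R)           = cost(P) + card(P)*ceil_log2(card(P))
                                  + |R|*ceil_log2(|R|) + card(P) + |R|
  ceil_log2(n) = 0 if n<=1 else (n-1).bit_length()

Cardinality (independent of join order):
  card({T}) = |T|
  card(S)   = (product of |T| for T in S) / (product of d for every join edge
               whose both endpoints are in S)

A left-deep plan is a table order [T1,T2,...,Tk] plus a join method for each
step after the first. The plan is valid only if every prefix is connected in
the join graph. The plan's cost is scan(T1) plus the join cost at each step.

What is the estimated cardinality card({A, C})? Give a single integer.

1500

Tables in S: A(300), C(20)
Edges inside S: C-A(d=4)
numerator = 300 * 20 = 6000
denominator = 4 = 4
card(S) = 6000 / 4 = 1500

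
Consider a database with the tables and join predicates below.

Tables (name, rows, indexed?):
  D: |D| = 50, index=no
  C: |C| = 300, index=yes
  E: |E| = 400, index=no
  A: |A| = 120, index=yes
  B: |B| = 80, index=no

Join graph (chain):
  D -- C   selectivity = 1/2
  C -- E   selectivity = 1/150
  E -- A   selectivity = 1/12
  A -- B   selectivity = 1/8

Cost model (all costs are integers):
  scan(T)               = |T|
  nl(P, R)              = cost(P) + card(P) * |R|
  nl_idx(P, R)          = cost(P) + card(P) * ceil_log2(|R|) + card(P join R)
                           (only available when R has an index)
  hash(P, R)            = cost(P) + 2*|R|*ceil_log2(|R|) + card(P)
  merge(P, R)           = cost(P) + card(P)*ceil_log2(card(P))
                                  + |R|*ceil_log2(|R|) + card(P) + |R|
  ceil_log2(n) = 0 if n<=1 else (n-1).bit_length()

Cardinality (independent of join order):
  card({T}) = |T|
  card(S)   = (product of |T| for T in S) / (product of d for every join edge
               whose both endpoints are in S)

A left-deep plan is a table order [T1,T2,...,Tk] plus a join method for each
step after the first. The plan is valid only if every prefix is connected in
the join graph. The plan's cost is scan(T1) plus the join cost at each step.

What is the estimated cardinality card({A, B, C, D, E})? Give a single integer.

2000000

Tables in S: A(120), B(80), C(300), D(50), E(400)
Edges inside S: D-C(d=2), C-E(d=150), E-A(d=12), A-B(d=8)
numerator = 120 * 80 * 300 * 50 * 400 = 57600000000
denominator = 2 * 150 * 12 * 8 = 28800
card(S) = 57600000000 / 28800 = 2000000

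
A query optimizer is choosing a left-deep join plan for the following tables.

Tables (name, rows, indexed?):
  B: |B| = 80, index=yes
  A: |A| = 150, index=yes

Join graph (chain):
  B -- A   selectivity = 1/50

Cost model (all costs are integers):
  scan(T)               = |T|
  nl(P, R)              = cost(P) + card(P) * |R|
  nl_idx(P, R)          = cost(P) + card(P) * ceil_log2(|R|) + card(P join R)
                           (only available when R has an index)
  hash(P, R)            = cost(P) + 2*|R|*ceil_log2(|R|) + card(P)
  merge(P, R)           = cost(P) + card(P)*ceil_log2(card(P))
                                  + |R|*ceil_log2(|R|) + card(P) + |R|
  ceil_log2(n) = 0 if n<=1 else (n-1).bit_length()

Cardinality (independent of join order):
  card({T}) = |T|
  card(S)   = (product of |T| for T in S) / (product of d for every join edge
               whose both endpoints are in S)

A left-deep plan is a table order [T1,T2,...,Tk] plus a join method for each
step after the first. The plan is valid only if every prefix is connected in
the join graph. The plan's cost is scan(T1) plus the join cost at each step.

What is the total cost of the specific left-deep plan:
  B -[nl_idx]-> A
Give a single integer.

960

step 1: scan B: cost=80, card=80
step 2: join A via nl_idx
    card(P join A) = 80*150/(50) = 240
    cost = 80 + 80*8 + 240 = 960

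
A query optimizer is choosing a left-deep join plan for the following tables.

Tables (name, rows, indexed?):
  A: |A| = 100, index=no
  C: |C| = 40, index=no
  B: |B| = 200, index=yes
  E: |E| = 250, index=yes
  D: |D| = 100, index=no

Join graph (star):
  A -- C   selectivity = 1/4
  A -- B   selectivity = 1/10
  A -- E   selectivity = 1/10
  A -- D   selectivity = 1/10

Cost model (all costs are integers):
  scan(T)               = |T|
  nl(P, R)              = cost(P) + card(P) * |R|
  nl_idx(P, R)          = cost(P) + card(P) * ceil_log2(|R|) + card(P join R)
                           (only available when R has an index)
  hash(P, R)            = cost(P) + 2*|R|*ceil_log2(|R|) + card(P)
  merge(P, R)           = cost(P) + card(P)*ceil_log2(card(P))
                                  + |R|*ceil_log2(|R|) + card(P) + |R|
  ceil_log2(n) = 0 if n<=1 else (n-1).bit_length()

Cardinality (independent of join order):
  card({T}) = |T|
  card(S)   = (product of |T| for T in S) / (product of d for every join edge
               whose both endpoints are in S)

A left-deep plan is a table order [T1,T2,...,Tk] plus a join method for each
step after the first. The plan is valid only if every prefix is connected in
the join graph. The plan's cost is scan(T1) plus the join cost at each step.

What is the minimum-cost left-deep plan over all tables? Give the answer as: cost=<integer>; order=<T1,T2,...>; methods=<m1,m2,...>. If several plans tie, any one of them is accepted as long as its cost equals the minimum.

Selinger DP (subsets sized 1..n):
  {A}: scan cost=100, card=100
  {C}: scan cost=40, card=40
  {B}: scan cost=200, card=200
  {E}: scan cost=250, card=250
  {D}: scan cost=100, card=100
  {AC}: card=1000; try (C,hash)→680, (A,merge)→1120, (C,merge)→1180, (A,hash)→1480, (A,nl)→4040, (C,nl)→4100; best=680 via (C,hash)
  {AB}: card=2000; try (A,hash)→1800, (B,merge)→2700, (A,merge)→2800, (B,nl_idx)→2900, (B,hash)→3400, (B,nl)→20100 …(+1); best=1800 via (A,hash)
  {AE}: card=2500; try (A,hash)→1900, (E,merge)→3150, (A,merge)→3300, (E,nl_idx)→3400, (E,hash)→4200, (E,nl)→25100 …(+1); best=1900 via (A,hash)
  {AD}: card=1000; try (D,hash)→1600, (A,hash)→1600, (D,merge)→1700, (A,merge)→1700, (D,nl)→10100, (A,nl)→10100; best=1600 via (D,hash)
  {ABC}: card=20000; try (C,hash)→4280, (B,hash)→4880, (B,merge)→13480, (C,merge)→26080, (B,nl_idx)→28680, (C,nl)→81800 …(+1); best=4280 via (C,hash)
  {ACE}: card=25000; try (C,hash)→4880, (E,hash)→5680, (E,merge)→13930, (E,nl_idx)→33680, (C,merge)→34680, (C,nl)→101900 …(+1); best=4880 via (C,hash)
  {ACD}: card=10000; try (D,hash)→3080, (C,hash)→3080, (D,merge)→12480, (C,merge)→12880, (C,nl)→41600, (D,nl)→100680; best=3080 via (D,hash)
  {ABE}: card=50000; try (B,hash)→7600, (E,hash)→7800, (E,merge)→28050, (B,merge)→36200, (E,nl_idx)→67800, (B,nl_idx)→71900 …(+2); best=7600 via (B,hash)
  {ABD}: card=20000; try (D,hash)→5200, (B,hash)→5800, (B,merge)→14400, (D,merge)→26600, (B,nl_idx)→29600, (B,nl)→201600 …(+1); best=5200 via (D,hash)
  {ADE}: card=25000; try (D,hash)→5800, (E,hash)→6600, (E,merge)→14850, (E,nl_idx)→34600, (D,merge)→35200, (E,nl)→251600 …(+1); best=5800 via (D,hash)
  {ABCE}: card=500000; try (E,hash)→28280, (B,hash)→33080, (C,hash)→58080, (E,merge)→326530, (B,merge)→406680, (E,nl_idx)→664280 …(+5); best=28280 via (E,hash)
  {ABCD}: card=200000; try (B,hash)→16280, (D,hash)→25680, (C,hash)→25680, (B,merge)→154880, (B,nl_idx)→283080, (D,merge)→325080 …(+4); best=16280 via (B,hash)
  {ACDE}: card=250000; try (E,hash)→17080, (D,hash)→31280, (C,hash)→31280, (E,merge)→155330, (E,nl_idx)→333080, (D,merge)→405680 …(+4); best=17080 via (E,hash)
  {ABDE}: card=500000; try (E,hash)→29200, (B,hash)→34000, (D,hash)→59000, (E,merge)→327450, (B,merge)→407600, (E,nl_idx)→665200 …(+5); best=29200 via (E,hash)
  {ABCDE}: card=5000000; try (E,hash)→220280, (B,hash)→270280, (D,hash)→529680, (C,hash)→529680, (E,merge)→3818530, (B,merge)→4768880 …(+8); best=220280 via (E,hash)

cost=220280; order=A,C,D,B,E; methods=hash,hash,hash,hash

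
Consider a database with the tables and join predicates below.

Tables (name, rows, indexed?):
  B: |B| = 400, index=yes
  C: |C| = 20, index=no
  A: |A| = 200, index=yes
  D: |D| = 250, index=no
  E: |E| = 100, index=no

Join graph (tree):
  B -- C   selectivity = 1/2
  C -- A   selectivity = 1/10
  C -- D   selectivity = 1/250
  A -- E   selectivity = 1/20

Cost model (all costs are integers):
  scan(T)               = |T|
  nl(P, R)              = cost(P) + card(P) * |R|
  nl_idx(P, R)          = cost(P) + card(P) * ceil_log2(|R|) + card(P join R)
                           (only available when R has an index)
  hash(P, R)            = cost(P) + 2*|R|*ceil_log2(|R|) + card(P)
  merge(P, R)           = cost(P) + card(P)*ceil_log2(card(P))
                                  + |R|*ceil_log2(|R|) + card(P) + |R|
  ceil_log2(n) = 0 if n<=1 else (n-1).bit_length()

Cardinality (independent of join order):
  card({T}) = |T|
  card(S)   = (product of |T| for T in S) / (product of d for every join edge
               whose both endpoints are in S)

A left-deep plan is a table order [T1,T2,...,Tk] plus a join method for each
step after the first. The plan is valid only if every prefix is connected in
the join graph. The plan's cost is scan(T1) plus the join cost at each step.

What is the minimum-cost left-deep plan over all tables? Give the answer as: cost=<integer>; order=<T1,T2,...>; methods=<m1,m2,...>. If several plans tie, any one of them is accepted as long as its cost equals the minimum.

Selinger DP (subsets sized 1..n):
  {B}: scan cost=400, card=400
  {C}: scan cost=20, card=20
  {A}: scan cost=200, card=200
  {D}: scan cost=250, card=250
  {E}: scan cost=100, card=100
  {BC}: card=4000; try (C,hash)→1000, (B,merge)→4140, (B,nl_idx)→4200, (C,merge)→4520, (B,hash)→7240, (B,nl)→8020 …(+1); best=1000 via (C,hash)
  {AC}: card=400; try (A,nl_idx)→580, (C,hash)→600, (A,merge)→1940, (C,merge)→2120, (A,hash)→3240, (A,nl)→4020 …(+1); best=580 via (A,nl_idx)
  {CD}: card=20; try (C,hash)→700, (D,merge)→2390, (C,merge)→2620, (D,hash)→4040, (D,nl)→5020, (C,nl)→5250; best=700 via (C,hash)
  {AE}: card=1000; try (E,hash)→1800, (A,nl_idx)→1900, (A,merge)→2700, (E,merge)→2800, (A,hash)→3400, (A,nl)→20100 …(+1); best=1800 via (E,hash)
  {ABC}: card=80000; try (B,hash)→8180, (A,hash)→8200, (B,merge)→8580, (A,merge)→54800, (B,nl_idx)→84180, (A,nl_idx)→113000 …(+2); best=8180 via (B,hash)
  {BCD}: card=4000; try (B,merge)→4820, (B,nl_idx)→4880, (B,hash)→7920, (B,nl)→8700, (D,hash)→9000, (D,merge)→55250 …(+1); best=4820 via (B,merge)
  {ACD}: card=400; try (A,nl_idx)→1260, (A,merge)→2620, (A,hash)→3920, (A,nl)→4700, (D,hash)→4980, (D,merge)→6830 …(+1); best=1260 via (A,nl_idx)
  {ACE}: card=2000; try (E,hash)→2380, (C,hash)→3000, (E,merge)→5380, (C,merge)→12920, (C,nl)→21800, (E,nl)→40580; best=2380 via (E,hash)
  {ABCD}: card=80000; try (B,hash)→8860, (B,merge)→9260, (A,hash)→12020, (A,merge)→58620, (B,nl_idx)→84860, (D,hash)→92180 …(+5); best=8860 via (B,hash)
  {ABCE}: card=400000; try (B,hash)→11580, (B,merge)→30380, (E,hash)→89580, (B,nl_idx)→420380, (B,nl)→802380, (E,merge)→1448980 …(+1); best=11580 via (B,hash)
  {ACDE}: card=2000; try (E,hash)→3060, (E,merge)→6060, (D,hash)→8380, (D,merge)→28630, (E,nl)→41260, (D,nl)→502380; best=3060 via (E,hash)
  {ABCDE}: card=400000; try (B,hash)→12260, (B,merge)→31060, (E,hash)→90260, (D,hash)→415580, (B,nl_idx)→421060, (B,nl)→803060 …(+4); best=12260 via (B,hash)

cost=12260; order=D,C,A,E,B; methods=hash,nl_idx,hash,hash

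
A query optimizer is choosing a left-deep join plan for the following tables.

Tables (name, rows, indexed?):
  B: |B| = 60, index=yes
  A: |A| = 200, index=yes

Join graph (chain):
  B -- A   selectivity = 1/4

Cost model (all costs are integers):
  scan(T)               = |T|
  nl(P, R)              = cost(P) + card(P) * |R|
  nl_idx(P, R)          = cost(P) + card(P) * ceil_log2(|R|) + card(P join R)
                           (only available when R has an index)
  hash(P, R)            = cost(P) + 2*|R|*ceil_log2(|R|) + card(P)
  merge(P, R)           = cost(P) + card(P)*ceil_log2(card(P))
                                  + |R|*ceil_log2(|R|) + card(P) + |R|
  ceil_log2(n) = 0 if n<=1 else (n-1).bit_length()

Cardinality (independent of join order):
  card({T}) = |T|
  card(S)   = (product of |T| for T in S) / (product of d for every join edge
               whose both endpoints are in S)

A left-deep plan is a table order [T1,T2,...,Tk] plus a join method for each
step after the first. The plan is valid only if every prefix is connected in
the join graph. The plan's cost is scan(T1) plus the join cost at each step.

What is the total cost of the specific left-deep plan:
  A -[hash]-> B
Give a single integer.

1120

step 1: scan A: cost=200, card=200
step 2: join B via hash
    card(P join B) = 200*60/(4) = 3000
    cost = 200 + 2*60*6 + 200 = 1120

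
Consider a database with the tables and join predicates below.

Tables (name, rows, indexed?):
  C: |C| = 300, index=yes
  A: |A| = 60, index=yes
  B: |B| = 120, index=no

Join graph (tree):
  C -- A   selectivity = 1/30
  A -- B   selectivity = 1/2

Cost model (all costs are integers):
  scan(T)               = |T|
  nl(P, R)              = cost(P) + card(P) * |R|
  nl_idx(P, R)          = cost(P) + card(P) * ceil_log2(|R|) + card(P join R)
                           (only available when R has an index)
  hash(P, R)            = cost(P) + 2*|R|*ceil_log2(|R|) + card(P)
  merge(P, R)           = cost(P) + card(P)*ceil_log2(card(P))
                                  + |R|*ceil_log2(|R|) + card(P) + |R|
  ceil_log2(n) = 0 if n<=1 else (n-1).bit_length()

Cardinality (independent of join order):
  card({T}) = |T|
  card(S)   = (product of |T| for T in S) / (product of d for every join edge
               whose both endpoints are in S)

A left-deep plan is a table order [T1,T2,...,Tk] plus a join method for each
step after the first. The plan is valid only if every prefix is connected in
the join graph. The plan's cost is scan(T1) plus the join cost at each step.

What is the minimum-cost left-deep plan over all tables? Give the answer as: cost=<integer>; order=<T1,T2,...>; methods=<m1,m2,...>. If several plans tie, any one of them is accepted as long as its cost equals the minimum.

Selinger DP (subsets sized 1..n):
  {C}: scan cost=300, card=300
  {A}: scan cost=60, card=60
  {B}: scan cost=120, card=120
  {AC}: card=600; try (C,nl_idx)→1200, (A,hash)→1320, (A,nl_idx)→2700, (C,merge)→3480, (A,merge)→3720, (C,hash)→5520 …(+2); best=1200 via (C,nl_idx)
  {AB}: card=3600; try (A,hash)→960, (B,merge)→1440, (A,merge)→1500, (B,hash)→1800, (A,nl_idx)→4440, (B,nl)→7260 …(+1); best=960 via (A,hash)
  {ABC}: card=36000; try (B,hash)→3480, (B,merge)→8760, (C,hash)→9960, (C,merge)→50760, (C,nl_idx)→69360, (B,nl)→73200 …(+1); best=3480 via (B,hash)

cost=3480; order=A,C,B; methods=nl_idx,hash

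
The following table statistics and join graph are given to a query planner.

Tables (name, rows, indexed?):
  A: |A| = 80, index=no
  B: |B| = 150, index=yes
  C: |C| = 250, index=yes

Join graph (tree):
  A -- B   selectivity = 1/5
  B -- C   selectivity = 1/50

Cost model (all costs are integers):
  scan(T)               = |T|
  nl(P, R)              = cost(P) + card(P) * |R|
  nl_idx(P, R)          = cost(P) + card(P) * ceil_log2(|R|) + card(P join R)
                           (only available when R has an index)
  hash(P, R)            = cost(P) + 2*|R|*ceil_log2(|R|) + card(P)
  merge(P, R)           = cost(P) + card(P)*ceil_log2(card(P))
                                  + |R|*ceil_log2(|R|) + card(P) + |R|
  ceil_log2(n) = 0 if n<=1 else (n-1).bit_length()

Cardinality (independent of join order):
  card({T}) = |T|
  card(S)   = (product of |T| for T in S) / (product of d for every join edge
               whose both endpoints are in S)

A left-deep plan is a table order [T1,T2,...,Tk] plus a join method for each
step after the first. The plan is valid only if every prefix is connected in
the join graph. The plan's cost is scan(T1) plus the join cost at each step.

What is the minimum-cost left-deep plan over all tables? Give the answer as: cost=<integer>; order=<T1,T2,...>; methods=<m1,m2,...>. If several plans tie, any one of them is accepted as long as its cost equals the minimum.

cost=3970; order=B,C,A; methods=nl_idx,hash

Selinger DP (subsets sized 1..n):
  {A}: scan cost=80, card=80
  {B}: scan cost=150, card=150
  {C}: scan cost=250, card=250
  {AB}: card=2400; try (A,hash)→1420, (B,merge)→2070, (A,merge)→2140, (B,hash)→2560, (B,nl_idx)→3120, (B,nl)→12080 …(+1); best=1420 via (A,hash)
  {BC}: card=750; try (C,nl_idx)→2100, (B,hash)→2900, (B,nl_idx)→3000, (C,merge)→3750, (B,merge)→3850, (C,hash)→4300 …(+2); best=2100 via (C,nl_idx)
  {ABC}: card=12000; try (A,hash)→3970, (C,hash)→7820, (A,merge)→10990, (C,nl_idx)→32620, (C,merge)→34870, (A,nl)→62100 …(+1); best=3970 via (A,hash)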